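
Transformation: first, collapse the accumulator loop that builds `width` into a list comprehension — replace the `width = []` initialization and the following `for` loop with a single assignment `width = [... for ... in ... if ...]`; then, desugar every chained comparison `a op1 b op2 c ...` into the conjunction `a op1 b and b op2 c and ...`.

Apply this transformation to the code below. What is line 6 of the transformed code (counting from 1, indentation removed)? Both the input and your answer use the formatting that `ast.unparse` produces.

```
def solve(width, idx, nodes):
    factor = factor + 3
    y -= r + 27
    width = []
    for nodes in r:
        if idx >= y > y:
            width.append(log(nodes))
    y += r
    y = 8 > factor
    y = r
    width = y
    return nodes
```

Transformed code:
def solve(width, idx, nodes):
    factor = factor + 3
    y -= r + 27
    width = [log(nodes) for nodes in r if idx >= y and y > y]
    y += r
    y = 8 > factor
    y = r
    width = y
    return nodes

y = 8 > factor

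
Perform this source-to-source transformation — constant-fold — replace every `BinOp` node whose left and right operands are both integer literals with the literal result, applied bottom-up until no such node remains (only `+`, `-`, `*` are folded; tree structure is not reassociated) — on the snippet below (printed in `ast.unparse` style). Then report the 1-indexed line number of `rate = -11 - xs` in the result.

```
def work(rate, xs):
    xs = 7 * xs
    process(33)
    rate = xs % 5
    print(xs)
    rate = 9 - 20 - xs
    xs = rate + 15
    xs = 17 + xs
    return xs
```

Transformed code:
def work(rate, xs):
    xs = 7 * xs
    process(33)
    rate = xs % 5
    print(xs)
    rate = -11 - xs
    xs = rate + 15
    xs = 17 + xs
    return xs

6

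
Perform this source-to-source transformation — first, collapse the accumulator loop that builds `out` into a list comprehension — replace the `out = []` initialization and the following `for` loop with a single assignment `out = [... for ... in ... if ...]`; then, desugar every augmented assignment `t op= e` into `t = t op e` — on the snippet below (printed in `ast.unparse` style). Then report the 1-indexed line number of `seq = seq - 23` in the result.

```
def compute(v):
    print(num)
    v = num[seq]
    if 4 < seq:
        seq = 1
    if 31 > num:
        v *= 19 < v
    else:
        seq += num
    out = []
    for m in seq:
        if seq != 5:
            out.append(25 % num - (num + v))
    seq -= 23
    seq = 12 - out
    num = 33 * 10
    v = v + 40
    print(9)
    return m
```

Transformed code:
def compute(v):
    print(num)
    v = num[seq]
    if 4 < seq:
        seq = 1
    if 31 > num:
        v = v * (19 < v)
    else:
        seq = seq + num
    out = [25 % num - (num + v) for m in seq if seq != 5]
    seq = seq - 23
    seq = 12 - out
    num = 33 * 10
    v = v + 40
    print(9)
    return m

11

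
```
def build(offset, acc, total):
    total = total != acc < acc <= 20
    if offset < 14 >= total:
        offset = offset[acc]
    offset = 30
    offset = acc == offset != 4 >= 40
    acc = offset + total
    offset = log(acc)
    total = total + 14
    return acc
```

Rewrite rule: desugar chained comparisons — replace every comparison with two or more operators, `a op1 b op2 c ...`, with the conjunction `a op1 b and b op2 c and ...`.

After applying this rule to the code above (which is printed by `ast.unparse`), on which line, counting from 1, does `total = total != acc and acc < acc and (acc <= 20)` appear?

2

Transformed code:
def build(offset, acc, total):
    total = total != acc and acc < acc and (acc <= 20)
    if offset < 14 and 14 >= total:
        offset = offset[acc]
    offset = 30
    offset = acc == offset and offset != 4 and (4 >= 40)
    acc = offset + total
    offset = log(acc)
    total = total + 14
    return acc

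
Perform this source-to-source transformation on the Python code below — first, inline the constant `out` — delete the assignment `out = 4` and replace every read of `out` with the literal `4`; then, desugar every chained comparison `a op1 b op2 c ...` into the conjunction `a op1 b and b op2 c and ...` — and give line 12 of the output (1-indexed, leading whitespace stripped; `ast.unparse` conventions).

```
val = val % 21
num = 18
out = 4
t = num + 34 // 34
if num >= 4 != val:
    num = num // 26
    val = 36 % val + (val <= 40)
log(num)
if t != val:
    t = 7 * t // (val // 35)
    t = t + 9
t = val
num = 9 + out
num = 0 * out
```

num = 9 + 4

Transformed code:
val = val % 21
num = 18
t = num + 34 // 34
if num >= 4 and 4 != val:
    num = num // 26
    val = 36 % val + (val <= 40)
log(num)
if t != val:
    t = 7 * t // (val // 35)
    t = t + 9
t = val
num = 9 + 4
num = 0 * 4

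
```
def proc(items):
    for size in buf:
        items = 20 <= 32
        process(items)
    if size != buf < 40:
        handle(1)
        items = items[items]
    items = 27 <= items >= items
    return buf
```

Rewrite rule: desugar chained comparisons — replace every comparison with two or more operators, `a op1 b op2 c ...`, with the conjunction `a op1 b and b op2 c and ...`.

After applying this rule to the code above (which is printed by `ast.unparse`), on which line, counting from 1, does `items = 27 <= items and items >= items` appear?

Transformed code:
def proc(items):
    for size in buf:
        items = 20 <= 32
        process(items)
    if size != buf and buf < 40:
        handle(1)
        items = items[items]
    items = 27 <= items and items >= items
    return buf

8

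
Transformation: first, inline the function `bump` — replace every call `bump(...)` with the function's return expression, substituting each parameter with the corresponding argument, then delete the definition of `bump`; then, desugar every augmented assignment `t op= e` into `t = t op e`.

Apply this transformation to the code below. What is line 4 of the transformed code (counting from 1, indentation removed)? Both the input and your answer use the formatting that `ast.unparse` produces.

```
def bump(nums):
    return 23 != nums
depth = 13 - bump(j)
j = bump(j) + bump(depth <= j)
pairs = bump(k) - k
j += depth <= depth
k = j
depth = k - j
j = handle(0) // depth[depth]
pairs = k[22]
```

j = j + (depth <= depth)

Transformed code:
depth = 13 - (23 != j)
j = (23 != j) + (23 != (depth <= j))
pairs = (23 != k) - k
j = j + (depth <= depth)
k = j
depth = k - j
j = handle(0) // depth[depth]
pairs = k[22]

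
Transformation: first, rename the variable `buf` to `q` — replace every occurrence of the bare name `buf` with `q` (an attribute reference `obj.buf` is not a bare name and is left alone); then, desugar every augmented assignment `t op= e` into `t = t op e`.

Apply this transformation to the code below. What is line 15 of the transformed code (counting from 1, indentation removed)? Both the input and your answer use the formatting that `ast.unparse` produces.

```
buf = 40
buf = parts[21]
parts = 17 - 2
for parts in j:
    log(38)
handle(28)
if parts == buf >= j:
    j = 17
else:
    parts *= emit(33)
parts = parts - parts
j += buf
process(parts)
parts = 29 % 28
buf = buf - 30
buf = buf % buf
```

q = q - 30

Transformed code:
q = 40
q = parts[21]
parts = 17 - 2
for parts in j:
    log(38)
handle(28)
if parts == q >= j:
    j = 17
else:
    parts = parts * emit(33)
parts = parts - parts
j = j + q
process(parts)
parts = 29 % 28
q = q - 30
q = q % q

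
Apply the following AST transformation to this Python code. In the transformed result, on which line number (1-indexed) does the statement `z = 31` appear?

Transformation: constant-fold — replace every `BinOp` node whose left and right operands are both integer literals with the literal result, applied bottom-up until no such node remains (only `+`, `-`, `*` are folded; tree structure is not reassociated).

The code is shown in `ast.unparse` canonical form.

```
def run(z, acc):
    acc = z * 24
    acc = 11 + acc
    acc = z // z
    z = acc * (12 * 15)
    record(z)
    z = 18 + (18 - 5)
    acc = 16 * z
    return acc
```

Transformed code:
def run(z, acc):
    acc = z * 24
    acc = 11 + acc
    acc = z // z
    z = acc * 180
    record(z)
    z = 31
    acc = 16 * z
    return acc

7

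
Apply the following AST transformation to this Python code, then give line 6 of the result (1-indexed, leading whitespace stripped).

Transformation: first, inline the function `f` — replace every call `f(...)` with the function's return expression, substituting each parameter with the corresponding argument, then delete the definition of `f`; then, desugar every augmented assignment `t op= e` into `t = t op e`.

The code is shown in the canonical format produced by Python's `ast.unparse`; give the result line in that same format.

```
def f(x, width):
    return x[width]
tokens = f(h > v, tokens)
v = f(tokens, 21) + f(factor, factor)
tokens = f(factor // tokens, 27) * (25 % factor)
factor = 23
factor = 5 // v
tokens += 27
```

tokens = tokens + 27

Transformed code:
tokens = (h > v)[tokens]
v = tokens[21] + factor[factor]
tokens = (factor // tokens)[27] * (25 % factor)
factor = 23
factor = 5 // v
tokens = tokens + 27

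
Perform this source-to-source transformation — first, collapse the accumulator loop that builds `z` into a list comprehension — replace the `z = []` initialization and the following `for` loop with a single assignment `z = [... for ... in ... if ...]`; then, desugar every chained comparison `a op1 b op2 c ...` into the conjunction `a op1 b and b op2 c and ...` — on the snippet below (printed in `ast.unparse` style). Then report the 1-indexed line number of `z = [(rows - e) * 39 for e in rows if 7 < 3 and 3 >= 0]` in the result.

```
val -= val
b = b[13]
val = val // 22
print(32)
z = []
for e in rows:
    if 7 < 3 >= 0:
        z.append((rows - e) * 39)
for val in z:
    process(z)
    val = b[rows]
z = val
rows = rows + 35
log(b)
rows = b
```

Transformed code:
val -= val
b = b[13]
val = val // 22
print(32)
z = [(rows - e) * 39 for e in rows if 7 < 3 and 3 >= 0]
for val in z:
    process(z)
    val = b[rows]
z = val
rows = rows + 35
log(b)
rows = b

5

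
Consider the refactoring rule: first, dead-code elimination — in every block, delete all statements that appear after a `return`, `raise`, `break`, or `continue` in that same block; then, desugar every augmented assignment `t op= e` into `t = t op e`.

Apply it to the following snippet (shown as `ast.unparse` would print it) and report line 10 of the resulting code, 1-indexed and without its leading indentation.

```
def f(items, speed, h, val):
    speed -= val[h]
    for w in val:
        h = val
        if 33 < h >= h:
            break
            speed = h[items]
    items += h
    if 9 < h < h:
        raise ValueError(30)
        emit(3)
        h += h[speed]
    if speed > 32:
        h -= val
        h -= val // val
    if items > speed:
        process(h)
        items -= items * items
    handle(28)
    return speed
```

if speed > 32:

Transformed code:
def f(items, speed, h, val):
    speed = speed - val[h]
    for w in val:
        h = val
        if 33 < h >= h:
            break
    items = items + h
    if 9 < h < h:
        raise ValueError(30)
    if speed > 32:
        h = h - val
        h = h - val // val
    if items > speed:
        process(h)
        items = items - items * items
    handle(28)
    return speed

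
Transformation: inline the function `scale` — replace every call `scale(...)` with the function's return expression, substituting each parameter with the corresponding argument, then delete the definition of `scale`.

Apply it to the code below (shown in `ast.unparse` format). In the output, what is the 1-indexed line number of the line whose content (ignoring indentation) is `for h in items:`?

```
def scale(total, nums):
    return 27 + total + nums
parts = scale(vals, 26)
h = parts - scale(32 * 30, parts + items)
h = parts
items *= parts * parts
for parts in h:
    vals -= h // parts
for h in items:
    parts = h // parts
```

Transformed code:
parts = 27 + vals + 26
h = parts - (27 + 32 * 30 + (parts + items))
h = parts
items *= parts * parts
for parts in h:
    vals -= h // parts
for h in items:
    parts = h // parts

7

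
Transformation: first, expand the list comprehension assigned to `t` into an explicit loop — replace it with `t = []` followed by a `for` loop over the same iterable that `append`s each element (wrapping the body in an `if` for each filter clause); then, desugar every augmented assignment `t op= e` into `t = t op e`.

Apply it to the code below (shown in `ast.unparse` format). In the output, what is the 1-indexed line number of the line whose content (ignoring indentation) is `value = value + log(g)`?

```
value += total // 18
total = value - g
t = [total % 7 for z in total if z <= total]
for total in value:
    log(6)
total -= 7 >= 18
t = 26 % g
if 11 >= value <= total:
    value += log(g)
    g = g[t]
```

Transformed code:
value = value + total // 18
total = value - g
t = []
for z in total:
    if z <= total:
        t.append(total % 7)
for total in value:
    log(6)
total = total - (7 >= 18)
t = 26 % g
if 11 >= value <= total:
    value = value + log(g)
    g = g[t]

12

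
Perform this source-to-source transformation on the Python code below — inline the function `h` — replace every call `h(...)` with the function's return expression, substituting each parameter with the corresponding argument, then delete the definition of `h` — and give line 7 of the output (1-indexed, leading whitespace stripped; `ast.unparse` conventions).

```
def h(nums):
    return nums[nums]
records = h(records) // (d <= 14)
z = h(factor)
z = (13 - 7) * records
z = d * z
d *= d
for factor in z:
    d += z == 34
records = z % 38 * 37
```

d += z == 34

Transformed code:
records = records[records] // (d <= 14)
z = factor[factor]
z = (13 - 7) * records
z = d * z
d *= d
for factor in z:
    d += z == 34
records = z % 38 * 37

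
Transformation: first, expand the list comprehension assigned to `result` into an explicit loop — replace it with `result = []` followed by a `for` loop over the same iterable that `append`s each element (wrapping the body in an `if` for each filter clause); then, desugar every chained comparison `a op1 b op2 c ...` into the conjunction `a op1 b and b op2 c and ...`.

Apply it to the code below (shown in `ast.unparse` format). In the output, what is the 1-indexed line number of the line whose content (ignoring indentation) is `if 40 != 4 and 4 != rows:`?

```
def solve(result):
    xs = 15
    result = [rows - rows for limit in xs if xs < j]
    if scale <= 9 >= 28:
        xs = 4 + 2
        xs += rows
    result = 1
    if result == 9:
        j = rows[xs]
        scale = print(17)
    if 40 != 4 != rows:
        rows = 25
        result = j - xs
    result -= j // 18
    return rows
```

Transformed code:
def solve(result):
    xs = 15
    result = []
    for limit in xs:
        if xs < j:
            result.append(rows - rows)
    if scale <= 9 and 9 >= 28:
        xs = 4 + 2
        xs += rows
    result = 1
    if result == 9:
        j = rows[xs]
        scale = print(17)
    if 40 != 4 and 4 != rows:
        rows = 25
        result = j - xs
    result -= j // 18
    return rows

14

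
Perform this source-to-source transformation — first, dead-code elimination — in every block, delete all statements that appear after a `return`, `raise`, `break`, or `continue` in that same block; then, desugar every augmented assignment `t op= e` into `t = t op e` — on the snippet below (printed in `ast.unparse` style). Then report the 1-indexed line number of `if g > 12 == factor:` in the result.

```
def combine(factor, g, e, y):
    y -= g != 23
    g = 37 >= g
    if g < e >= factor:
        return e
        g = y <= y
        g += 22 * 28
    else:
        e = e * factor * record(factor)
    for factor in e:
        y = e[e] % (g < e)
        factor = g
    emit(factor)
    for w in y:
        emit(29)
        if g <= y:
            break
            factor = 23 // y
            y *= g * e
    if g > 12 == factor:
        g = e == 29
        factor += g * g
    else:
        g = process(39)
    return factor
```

Transformed code:
def combine(factor, g, e, y):
    y = y - (g != 23)
    g = 37 >= g
    if g < e >= factor:
        return e
    else:
        e = e * factor * record(factor)
    for factor in e:
        y = e[e] % (g < e)
        factor = g
    emit(factor)
    for w in y:
        emit(29)
        if g <= y:
            break
    if g > 12 == factor:
        g = e == 29
        factor = factor + g * g
    else:
        g = process(39)
    return factor

16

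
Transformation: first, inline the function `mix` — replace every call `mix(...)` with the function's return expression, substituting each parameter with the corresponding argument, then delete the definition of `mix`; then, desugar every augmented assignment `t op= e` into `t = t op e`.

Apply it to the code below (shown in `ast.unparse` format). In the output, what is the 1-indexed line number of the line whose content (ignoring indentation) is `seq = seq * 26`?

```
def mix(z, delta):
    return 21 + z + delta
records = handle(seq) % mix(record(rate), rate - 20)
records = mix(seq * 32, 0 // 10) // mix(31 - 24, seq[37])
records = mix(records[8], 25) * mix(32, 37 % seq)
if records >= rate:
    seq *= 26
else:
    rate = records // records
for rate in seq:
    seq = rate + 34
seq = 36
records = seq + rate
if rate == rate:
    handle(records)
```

5

Transformed code:
records = handle(seq) % (21 + record(rate) + (rate - 20))
records = (21 + seq * 32 + 0 // 10) // (21 + (31 - 24) + seq[37])
records = (21 + records[8] + 25) * (21 + 32 + 37 % seq)
if records >= rate:
    seq = seq * 26
else:
    rate = records // records
for rate in seq:
    seq = rate + 34
seq = 36
records = seq + rate
if rate == rate:
    handle(records)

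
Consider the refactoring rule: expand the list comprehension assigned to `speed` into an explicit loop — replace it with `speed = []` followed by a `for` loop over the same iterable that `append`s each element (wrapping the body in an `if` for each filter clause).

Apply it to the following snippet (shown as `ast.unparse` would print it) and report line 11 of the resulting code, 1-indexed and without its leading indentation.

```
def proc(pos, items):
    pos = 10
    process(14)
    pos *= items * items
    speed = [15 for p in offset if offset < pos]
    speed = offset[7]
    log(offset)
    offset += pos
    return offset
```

Transformed code:
def proc(pos, items):
    pos = 10
    process(14)
    pos *= items * items
    speed = []
    for p in offset:
        if offset < pos:
            speed.append(15)
    speed = offset[7]
    log(offset)
    offset += pos
    return offset

offset += pos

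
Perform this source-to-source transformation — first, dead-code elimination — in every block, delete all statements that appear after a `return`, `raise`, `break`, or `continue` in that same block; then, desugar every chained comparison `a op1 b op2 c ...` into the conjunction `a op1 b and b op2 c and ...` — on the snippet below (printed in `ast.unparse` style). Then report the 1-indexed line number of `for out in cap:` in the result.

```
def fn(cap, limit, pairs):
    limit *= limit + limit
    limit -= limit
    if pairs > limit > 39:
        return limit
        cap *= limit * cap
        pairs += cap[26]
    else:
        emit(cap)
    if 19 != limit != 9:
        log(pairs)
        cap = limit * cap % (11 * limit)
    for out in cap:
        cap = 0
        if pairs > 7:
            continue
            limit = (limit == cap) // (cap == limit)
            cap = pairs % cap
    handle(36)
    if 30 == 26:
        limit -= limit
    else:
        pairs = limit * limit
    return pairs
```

11

Transformed code:
def fn(cap, limit, pairs):
    limit *= limit + limit
    limit -= limit
    if pairs > limit and limit > 39:
        return limit
    else:
        emit(cap)
    if 19 != limit and limit != 9:
        log(pairs)
        cap = limit * cap % (11 * limit)
    for out in cap:
        cap = 0
        if pairs > 7:
            continue
    handle(36)
    if 30 == 26:
        limit -= limit
    else:
        pairs = limit * limit
    return pairs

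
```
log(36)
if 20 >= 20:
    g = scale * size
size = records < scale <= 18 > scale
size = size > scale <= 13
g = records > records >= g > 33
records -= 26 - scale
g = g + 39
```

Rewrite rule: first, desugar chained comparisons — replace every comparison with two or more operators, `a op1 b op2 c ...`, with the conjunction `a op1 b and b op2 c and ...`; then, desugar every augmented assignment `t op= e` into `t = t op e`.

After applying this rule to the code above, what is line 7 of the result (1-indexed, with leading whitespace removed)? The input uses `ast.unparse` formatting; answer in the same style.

Transformed code:
log(36)
if 20 >= 20:
    g = scale * size
size = records < scale and scale <= 18 and (18 > scale)
size = size > scale and scale <= 13
g = records > records and records >= g and (g > 33)
records = records - (26 - scale)
g = g + 39

records = records - (26 - scale)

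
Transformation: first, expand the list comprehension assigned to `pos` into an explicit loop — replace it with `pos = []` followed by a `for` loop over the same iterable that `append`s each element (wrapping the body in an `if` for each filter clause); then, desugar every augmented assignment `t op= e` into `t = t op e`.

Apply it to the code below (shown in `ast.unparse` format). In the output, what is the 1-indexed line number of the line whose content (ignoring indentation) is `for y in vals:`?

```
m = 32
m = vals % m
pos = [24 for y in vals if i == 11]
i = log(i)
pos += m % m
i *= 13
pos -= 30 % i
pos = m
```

Transformed code:
m = 32
m = vals % m
pos = []
for y in vals:
    if i == 11:
        pos.append(24)
i = log(i)
pos = pos + m % m
i = i * 13
pos = pos - 30 % i
pos = m

4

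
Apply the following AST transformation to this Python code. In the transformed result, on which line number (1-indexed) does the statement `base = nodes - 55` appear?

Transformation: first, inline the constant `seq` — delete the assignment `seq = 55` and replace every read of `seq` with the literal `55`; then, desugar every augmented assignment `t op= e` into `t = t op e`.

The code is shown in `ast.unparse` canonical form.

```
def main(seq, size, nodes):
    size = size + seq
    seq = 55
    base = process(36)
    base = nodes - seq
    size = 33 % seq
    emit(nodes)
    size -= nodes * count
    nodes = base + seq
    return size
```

4

Transformed code:
def main(seq, size, nodes):
    size = size + 55
    base = process(36)
    base = nodes - 55
    size = 33 % 55
    emit(nodes)
    size = size - nodes * count
    nodes = base + 55
    return size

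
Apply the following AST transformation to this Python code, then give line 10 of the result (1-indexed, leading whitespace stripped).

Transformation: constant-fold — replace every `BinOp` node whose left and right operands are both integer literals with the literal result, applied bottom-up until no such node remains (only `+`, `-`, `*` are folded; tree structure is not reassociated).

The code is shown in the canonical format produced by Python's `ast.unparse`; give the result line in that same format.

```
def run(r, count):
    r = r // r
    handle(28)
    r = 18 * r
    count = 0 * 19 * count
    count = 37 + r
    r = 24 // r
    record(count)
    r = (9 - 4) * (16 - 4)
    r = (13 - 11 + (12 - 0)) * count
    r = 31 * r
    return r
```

r = 14 * count

Transformed code:
def run(r, count):
    r = r // r
    handle(28)
    r = 18 * r
    count = 0 * count
    count = 37 + r
    r = 24 // r
    record(count)
    r = 60
    r = 14 * count
    r = 31 * r
    return r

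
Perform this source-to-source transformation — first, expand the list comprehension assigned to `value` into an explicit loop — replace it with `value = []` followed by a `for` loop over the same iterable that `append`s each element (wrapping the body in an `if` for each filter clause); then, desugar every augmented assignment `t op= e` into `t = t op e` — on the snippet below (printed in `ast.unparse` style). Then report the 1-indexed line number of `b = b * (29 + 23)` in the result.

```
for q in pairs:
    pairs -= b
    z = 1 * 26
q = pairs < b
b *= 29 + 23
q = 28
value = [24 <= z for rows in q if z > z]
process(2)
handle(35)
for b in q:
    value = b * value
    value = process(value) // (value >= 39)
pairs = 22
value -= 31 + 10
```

Transformed code:
for q in pairs:
    pairs = pairs - b
    z = 1 * 26
q = pairs < b
b = b * (29 + 23)
q = 28
value = []
for rows in q:
    if z > z:
        value.append(24 <= z)
process(2)
handle(35)
for b in q:
    value = b * value
    value = process(value) // (value >= 39)
pairs = 22
value = value - (31 + 10)

5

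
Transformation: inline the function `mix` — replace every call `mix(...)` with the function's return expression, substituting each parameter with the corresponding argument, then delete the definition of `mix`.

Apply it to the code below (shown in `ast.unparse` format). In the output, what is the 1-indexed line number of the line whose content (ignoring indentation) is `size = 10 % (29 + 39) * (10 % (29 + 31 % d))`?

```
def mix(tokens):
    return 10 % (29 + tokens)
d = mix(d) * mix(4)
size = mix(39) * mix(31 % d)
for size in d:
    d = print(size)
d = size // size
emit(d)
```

2

Transformed code:
d = 10 % (29 + d) * (10 % (29 + 4))
size = 10 % (29 + 39) * (10 % (29 + 31 % d))
for size in d:
    d = print(size)
d = size // size
emit(d)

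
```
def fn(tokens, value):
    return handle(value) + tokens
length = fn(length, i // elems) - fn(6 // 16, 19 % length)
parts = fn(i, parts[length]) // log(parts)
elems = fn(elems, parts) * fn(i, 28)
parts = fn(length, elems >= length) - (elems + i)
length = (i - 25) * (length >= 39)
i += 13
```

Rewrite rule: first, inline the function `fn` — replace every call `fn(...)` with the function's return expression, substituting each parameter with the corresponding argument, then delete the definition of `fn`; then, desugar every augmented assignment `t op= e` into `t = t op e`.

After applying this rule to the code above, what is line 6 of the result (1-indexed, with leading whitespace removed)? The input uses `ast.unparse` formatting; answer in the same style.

i = i + 13

Transformed code:
length = handle(i // elems) + length - (handle(19 % length) + 6 // 16)
parts = (handle(parts[length]) + i) // log(parts)
elems = (handle(parts) + elems) * (handle(28) + i)
parts = handle(elems >= length) + length - (elems + i)
length = (i - 25) * (length >= 39)
i = i + 13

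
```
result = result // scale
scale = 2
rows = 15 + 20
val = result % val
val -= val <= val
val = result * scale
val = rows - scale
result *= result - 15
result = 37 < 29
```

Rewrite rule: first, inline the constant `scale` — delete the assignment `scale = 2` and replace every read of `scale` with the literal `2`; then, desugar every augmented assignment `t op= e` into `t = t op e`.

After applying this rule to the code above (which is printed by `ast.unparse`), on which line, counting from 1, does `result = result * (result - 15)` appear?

7

Transformed code:
result = result // 2
rows = 15 + 20
val = result % val
val = val - (val <= val)
val = result * 2
val = rows - 2
result = result * (result - 15)
result = 37 < 29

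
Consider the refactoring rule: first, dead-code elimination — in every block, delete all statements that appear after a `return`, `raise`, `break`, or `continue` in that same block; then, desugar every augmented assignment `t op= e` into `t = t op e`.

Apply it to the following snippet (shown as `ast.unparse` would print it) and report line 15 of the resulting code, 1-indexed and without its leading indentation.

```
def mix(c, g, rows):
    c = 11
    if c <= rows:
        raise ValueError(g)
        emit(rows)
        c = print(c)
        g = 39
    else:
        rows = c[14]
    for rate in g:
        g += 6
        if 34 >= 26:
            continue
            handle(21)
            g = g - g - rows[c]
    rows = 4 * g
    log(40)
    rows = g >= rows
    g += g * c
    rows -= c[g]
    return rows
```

rows = rows - c[g]

Transformed code:
def mix(c, g, rows):
    c = 11
    if c <= rows:
        raise ValueError(g)
    else:
        rows = c[14]
    for rate in g:
        g = g + 6
        if 34 >= 26:
            continue
    rows = 4 * g
    log(40)
    rows = g >= rows
    g = g + g * c
    rows = rows - c[g]
    return rows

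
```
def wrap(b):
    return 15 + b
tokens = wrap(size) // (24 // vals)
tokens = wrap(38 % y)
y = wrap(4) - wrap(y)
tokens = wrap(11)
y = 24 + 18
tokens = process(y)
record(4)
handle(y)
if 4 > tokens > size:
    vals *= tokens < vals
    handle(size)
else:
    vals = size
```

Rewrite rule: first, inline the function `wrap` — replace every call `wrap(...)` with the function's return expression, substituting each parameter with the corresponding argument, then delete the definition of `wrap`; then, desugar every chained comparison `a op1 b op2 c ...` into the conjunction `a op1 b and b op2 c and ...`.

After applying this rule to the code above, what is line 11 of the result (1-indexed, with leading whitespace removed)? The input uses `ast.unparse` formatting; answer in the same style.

Transformed code:
tokens = (15 + size) // (24 // vals)
tokens = 15 + 38 % y
y = 15 + 4 - (15 + y)
tokens = 15 + 11
y = 24 + 18
tokens = process(y)
record(4)
handle(y)
if 4 > tokens and tokens > size:
    vals *= tokens < vals
    handle(size)
else:
    vals = size

handle(size)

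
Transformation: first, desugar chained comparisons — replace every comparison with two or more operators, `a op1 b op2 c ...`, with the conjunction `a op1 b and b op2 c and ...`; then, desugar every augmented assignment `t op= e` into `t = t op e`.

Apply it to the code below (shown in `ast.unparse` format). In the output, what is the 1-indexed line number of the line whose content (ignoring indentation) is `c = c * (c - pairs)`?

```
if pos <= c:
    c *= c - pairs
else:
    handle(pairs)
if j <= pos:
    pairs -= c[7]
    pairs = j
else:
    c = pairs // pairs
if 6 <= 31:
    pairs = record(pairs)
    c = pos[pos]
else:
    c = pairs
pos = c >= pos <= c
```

Transformed code:
if pos <= c:
    c = c * (c - pairs)
else:
    handle(pairs)
if j <= pos:
    pairs = pairs - c[7]
    pairs = j
else:
    c = pairs // pairs
if 6 <= 31:
    pairs = record(pairs)
    c = pos[pos]
else:
    c = pairs
pos = c >= pos and pos <= c

2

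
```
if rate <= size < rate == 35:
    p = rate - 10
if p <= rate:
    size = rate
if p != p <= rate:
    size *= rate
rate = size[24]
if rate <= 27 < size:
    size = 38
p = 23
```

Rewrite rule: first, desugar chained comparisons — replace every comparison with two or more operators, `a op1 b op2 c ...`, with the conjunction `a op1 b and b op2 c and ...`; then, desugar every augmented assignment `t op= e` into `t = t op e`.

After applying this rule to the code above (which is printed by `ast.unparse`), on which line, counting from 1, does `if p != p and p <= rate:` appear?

Transformed code:
if rate <= size and size < rate and (rate == 35):
    p = rate - 10
if p <= rate:
    size = rate
if p != p and p <= rate:
    size = size * rate
rate = size[24]
if rate <= 27 and 27 < size:
    size = 38
p = 23

5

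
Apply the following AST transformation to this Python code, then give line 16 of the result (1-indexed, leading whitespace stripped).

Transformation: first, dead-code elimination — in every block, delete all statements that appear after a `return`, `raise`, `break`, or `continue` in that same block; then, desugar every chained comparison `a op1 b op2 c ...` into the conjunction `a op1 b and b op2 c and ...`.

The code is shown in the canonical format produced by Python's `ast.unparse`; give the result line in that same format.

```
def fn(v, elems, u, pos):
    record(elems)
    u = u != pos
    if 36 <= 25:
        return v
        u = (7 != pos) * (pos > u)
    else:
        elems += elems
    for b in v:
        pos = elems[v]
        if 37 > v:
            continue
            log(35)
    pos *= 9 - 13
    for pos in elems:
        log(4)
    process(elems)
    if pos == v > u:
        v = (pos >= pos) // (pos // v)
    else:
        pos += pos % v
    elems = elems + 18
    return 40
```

Transformed code:
def fn(v, elems, u, pos):
    record(elems)
    u = u != pos
    if 36 <= 25:
        return v
    else:
        elems += elems
    for b in v:
        pos = elems[v]
        if 37 > v:
            continue
    pos *= 9 - 13
    for pos in elems:
        log(4)
    process(elems)
    if pos == v and v > u:
        v = (pos >= pos) // (pos // v)
    else:
        pos += pos % v
    elems = elems + 18
    return 40

if pos == v and v > u:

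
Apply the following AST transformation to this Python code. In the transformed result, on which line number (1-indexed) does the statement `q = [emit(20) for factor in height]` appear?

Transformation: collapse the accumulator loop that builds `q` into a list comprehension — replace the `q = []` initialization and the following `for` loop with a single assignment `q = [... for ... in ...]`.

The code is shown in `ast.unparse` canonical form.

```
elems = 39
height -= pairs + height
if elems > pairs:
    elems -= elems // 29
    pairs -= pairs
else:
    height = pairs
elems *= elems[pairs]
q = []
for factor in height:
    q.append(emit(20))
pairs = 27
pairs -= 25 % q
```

Transformed code:
elems = 39
height -= pairs + height
if elems > pairs:
    elems -= elems // 29
    pairs -= pairs
else:
    height = pairs
elems *= elems[pairs]
q = [emit(20) for factor in height]
pairs = 27
pairs -= 25 % q

9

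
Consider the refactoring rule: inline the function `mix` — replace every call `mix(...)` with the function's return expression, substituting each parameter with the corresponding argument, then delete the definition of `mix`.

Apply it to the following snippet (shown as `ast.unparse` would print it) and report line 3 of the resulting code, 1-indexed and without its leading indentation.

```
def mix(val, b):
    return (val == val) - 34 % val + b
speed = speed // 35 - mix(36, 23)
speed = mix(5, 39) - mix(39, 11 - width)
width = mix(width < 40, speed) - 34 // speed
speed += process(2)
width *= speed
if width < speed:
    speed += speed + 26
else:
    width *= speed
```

Transformed code:
speed = speed // 35 - ((36 == 36) - 34 % 36 + 23)
speed = (5 == 5) - 34 % 5 + 39 - ((39 == 39) - 34 % 39 + (11 - width))
width = ((width < 40) == (width < 40)) - 34 % (width < 40) + speed - 34 // speed
speed += process(2)
width *= speed
if width < speed:
    speed += speed + 26
else:
    width *= speed

width = ((width < 40) == (width < 40)) - 34 % (width < 40) + speed - 34 // speed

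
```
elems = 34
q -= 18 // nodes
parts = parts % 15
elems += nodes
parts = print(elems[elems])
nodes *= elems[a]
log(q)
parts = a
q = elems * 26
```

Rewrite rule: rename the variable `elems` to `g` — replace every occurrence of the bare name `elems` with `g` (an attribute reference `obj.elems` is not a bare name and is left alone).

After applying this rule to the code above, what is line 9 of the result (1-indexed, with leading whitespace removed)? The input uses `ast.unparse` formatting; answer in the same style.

q = g * 26

Transformed code:
g = 34
q -= 18 // nodes
parts = parts % 15
g += nodes
parts = print(g[g])
nodes *= g[a]
log(q)
parts = a
q = g * 26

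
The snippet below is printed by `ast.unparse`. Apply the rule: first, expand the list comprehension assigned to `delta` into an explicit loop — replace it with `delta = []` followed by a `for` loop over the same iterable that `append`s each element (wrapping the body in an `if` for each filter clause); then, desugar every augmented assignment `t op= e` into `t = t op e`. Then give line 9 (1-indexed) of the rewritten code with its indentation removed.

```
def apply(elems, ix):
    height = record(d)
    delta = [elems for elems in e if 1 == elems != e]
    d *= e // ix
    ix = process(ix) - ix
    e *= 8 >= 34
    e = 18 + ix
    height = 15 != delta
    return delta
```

Transformed code:
def apply(elems, ix):
    height = record(d)
    delta = []
    for elems in e:
        if 1 == elems != e:
            delta.append(elems)
    d = d * (e // ix)
    ix = process(ix) - ix
    e = e * (8 >= 34)
    e = 18 + ix
    height = 15 != delta
    return delta

e = e * (8 >= 34)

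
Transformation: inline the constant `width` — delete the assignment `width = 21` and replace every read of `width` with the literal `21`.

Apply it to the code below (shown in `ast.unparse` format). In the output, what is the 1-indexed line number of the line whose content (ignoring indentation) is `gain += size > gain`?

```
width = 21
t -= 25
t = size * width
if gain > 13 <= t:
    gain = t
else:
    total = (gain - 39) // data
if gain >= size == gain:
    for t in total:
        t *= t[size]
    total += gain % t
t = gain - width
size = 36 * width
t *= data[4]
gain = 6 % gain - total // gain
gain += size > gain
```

15

Transformed code:
t -= 25
t = size * 21
if gain > 13 <= t:
    gain = t
else:
    total = (gain - 39) // data
if gain >= size == gain:
    for t in total:
        t *= t[size]
    total += gain % t
t = gain - 21
size = 36 * 21
t *= data[4]
gain = 6 % gain - total // gain
gain += size > gain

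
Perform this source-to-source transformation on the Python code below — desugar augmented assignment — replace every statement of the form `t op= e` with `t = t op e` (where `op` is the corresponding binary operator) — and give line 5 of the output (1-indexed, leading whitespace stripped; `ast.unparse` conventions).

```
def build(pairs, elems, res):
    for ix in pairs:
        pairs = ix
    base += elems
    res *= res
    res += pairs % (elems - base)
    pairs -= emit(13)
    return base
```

res = res * res

Transformed code:
def build(pairs, elems, res):
    for ix in pairs:
        pairs = ix
    base = base + elems
    res = res * res
    res = res + pairs % (elems - base)
    pairs = pairs - emit(13)
    return base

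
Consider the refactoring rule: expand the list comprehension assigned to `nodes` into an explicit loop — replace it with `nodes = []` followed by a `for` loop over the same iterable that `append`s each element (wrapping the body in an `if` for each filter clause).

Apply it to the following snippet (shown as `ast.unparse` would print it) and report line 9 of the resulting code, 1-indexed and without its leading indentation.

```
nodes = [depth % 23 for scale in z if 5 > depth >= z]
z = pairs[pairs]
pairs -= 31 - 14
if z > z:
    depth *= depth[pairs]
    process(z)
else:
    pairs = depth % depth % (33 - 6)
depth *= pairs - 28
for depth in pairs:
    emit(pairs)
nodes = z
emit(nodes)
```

process(z)

Transformed code:
nodes = []
for scale in z:
    if 5 > depth >= z:
        nodes.append(depth % 23)
z = pairs[pairs]
pairs -= 31 - 14
if z > z:
    depth *= depth[pairs]
    process(z)
else:
    pairs = depth % depth % (33 - 6)
depth *= pairs - 28
for depth in pairs:
    emit(pairs)
nodes = z
emit(nodes)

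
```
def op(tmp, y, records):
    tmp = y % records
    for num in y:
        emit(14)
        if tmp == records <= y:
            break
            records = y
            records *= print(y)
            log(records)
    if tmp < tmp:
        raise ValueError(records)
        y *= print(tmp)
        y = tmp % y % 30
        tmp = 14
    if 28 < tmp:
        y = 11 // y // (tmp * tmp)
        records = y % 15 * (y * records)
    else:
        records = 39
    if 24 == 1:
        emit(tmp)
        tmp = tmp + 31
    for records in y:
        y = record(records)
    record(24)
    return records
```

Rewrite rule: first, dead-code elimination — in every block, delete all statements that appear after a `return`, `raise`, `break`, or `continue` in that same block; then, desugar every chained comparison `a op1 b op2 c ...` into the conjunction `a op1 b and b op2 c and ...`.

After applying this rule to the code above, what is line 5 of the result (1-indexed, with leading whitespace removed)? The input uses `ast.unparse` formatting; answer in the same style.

Transformed code:
def op(tmp, y, records):
    tmp = y % records
    for num in y:
        emit(14)
        if tmp == records and records <= y:
            break
    if tmp < tmp:
        raise ValueError(records)
    if 28 < tmp:
        y = 11 // y // (tmp * tmp)
        records = y % 15 * (y * records)
    else:
        records = 39
    if 24 == 1:
        emit(tmp)
        tmp = tmp + 31
    for records in y:
        y = record(records)
    record(24)
    return records

if tmp == records and records <= y: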